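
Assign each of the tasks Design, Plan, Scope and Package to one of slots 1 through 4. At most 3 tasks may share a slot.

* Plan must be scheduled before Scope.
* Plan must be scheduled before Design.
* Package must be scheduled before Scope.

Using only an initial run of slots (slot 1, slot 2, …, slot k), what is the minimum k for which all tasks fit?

2

The precedence chain requires at least 2 distinct slots.
With at most 3 per slot and 4 tasks, at least 2 slots are needed.
2 works (last occupied slot: 2): for example Package -> 1, Design -> 2, Scope -> 2, Plan -> 1.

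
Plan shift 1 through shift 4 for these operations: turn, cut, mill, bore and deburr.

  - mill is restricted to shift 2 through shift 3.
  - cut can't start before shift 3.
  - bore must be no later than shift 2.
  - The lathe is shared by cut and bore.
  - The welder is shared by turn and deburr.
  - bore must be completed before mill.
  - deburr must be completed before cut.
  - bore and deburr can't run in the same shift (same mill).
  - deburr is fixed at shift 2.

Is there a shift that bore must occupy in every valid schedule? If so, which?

shift 1

bore's window is shift 1–shift 2.
deburr is fixed at shift 2, and bore can't share a shift with deburr.
So bore must be shift 1.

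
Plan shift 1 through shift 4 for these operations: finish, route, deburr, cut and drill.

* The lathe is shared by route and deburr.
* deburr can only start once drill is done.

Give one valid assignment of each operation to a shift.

route=shift 1; cut=shift 1; deburr=shift 2; drill=shift 1; finish=shift 1

Checking: drill(shift 1) before deburr(shift 2); route(shift 1) != deburr(shift 2).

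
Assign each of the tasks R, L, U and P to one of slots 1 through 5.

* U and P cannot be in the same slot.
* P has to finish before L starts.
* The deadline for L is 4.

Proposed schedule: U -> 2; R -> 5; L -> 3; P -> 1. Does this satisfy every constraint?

Yes

The deadline for L is 4 — holds.
U and P cannot be in the same slot — holds.
P has to finish before L starts — holds.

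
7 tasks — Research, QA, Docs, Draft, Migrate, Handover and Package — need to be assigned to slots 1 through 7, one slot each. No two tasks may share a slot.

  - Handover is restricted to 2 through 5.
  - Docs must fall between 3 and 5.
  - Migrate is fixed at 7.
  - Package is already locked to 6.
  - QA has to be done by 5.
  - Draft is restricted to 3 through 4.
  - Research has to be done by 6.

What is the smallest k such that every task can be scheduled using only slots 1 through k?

With at most 1 per slot and 7 tasks, at least 7 slots are needed.
Migrate can't be placed before 7, so the schedule must run through at least slot 7.
7 works (last occupied slot: 7): for example Draft in 3; QA in 1; Migrate in 7; Docs in 4; Handover in 2; Package in 6; Research in 5.

7 slots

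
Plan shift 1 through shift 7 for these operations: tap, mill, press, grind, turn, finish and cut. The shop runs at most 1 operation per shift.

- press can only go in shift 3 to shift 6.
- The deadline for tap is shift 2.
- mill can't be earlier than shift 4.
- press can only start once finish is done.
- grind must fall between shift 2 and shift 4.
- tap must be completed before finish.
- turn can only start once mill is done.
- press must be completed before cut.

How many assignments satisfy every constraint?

Splitting on mill: it can be shift 4 (6), shift 5 (6), shift 6 (3). Listing each branch's schedules as (tap, press, grind, turn, finish, cut) by shift number:
mill=shift 4: (1,5,2,6,3,7) (1,5,2,7,3,6) (1,5,3,6,2,7) (1,5,3,7,2,6) (1,6,2,5,3,7) (1,6,3,5,2,7) — 6.
mill=shift 5: (1,3,4,6,2,7) (1,3,4,7,2,6) (1,4,2,6,3,7) (1,4,2,7,3,6) (1,4,3,6,2,7) (1,4,3,7,2,6) — 6.
mill=shift 6: (1,3,4,7,2,5) (1,4,2,7,3,5) (1,4,3,7,2,5) — 3.
Summing: 6 + 6 + 3 = 15.

15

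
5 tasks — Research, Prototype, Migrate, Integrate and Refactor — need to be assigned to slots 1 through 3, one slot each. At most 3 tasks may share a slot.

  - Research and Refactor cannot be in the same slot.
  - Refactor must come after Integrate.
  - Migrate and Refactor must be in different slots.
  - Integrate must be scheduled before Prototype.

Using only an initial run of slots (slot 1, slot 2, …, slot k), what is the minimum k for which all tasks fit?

2 slots

The precedence chain requires at least 2 distinct slots.
With at most 3 per slot and 5 tasks, at least 2 slots are needed.
2 works (last occupied slot: 2): for example Refactor=2, Migrate=1, Research=1, Integrate=1, Prototype=2.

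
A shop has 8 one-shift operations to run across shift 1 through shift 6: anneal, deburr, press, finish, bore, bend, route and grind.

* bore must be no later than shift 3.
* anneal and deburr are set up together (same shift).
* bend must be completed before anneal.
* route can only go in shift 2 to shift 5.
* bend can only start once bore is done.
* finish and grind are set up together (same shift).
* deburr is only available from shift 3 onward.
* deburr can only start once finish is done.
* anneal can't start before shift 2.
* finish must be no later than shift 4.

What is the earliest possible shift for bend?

shift 2

Precedence pushes bend to at least shift 2; downstream work caps bend at shift 5.
bend at shift 2 is achievable: finish in shift 1, press in shift 1, grind in shift 1, anneal in shift 3, bend in shift 2, bore in shift 1, deburr in shift 3, route in shift 2.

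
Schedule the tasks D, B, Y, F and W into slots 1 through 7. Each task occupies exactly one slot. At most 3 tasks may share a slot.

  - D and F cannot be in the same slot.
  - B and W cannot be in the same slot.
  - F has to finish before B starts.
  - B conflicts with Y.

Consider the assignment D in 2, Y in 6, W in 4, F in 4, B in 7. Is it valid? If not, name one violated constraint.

D and F cannot be in the same slot — holds.
B and W cannot be in the same slot — holds.
At most 3 tasks may share a slot — holds.
B conflicts with Y — holds.
F has to finish before B starts — holds.

Valid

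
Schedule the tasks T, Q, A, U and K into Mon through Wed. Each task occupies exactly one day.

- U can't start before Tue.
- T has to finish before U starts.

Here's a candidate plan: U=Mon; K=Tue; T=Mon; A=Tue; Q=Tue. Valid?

No — it violates: U can't start before Tue

T has to finish before U starts — violated.
U can't start before Tue — violated.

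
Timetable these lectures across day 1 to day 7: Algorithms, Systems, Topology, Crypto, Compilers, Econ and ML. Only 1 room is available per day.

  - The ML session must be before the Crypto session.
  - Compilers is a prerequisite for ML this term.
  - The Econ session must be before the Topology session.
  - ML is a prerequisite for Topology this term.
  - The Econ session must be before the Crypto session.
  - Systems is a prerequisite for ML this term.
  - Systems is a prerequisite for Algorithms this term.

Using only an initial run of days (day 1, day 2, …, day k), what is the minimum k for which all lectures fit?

7 days

The precedence chain requires at least 3 distinct days.
With at most 1 per day and 7 lectures, at least 7 days are needed.
7 works (last occupied day: day 7): for example Compilers -> day 2; Crypto -> day 6; Econ -> day 4; Systems -> day 1; Topology -> day 5; Algorithms -> day 7; ML -> day 3.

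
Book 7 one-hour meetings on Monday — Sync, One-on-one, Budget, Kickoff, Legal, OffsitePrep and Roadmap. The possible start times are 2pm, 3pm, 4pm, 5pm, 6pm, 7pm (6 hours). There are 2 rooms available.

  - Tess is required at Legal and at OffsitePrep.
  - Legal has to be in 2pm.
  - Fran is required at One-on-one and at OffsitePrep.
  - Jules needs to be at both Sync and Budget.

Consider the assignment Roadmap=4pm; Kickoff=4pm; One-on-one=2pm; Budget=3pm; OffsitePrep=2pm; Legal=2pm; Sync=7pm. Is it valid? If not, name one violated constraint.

Legal has to be in 2pm — holds.
Tess is required at Legal and at OffsitePrep — violated.
There are 2 rooms available — violated.
Jules needs to be at both Sync and Budget — holds.
Fran is required at One-on-one and at OffsitePrep — violated.

Invalid. Fran is required at One-on-one and at OffsitePrep.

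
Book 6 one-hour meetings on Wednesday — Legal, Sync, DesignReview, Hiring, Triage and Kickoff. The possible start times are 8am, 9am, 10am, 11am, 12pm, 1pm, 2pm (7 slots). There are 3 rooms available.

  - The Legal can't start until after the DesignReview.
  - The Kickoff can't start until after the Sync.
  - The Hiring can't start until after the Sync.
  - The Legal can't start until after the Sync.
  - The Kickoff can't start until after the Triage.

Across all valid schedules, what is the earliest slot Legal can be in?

Precedence pushes Legal to at least 9am.
Legal at 9am is achievable: DesignReview -> 8am; Triage -> 8am; Kickoff -> 9am; Hiring -> 9am; Legal -> 9am; Sync -> 8am.

9am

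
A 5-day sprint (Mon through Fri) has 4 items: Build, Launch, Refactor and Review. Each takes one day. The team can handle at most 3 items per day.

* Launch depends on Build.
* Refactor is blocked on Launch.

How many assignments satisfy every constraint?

50

Splitting on Build: it can be Mon (30), Tue (15), Wed (5). Listing each branch's schedules as (Launch, Refactor, Review):
Build=Mon: (Tue,Wed,Mon) (Tue,Wed,Tue) (Tue,Wed,Wed) (Tue,Wed,Thu) (Tue,Wed,Fri) (Tue,Thu,Mon) (Tue,Thu,Tue) (Tue,Thu,Wed) (Tue,Thu,Thu) (Tue,Thu,Fri) (Tue,Fri,Mon) (Tue,Fri,Tue) (Tue,Fri,Wed) (Tue,Fri,Thu) (Tue,Fri,Fri) (Wed,Thu,Mon) (Wed,Thu,Tue) (Wed,Thu,Wed) (Wed,Thu,Thu) (Wed,Thu,Fri) (Wed,Fri,Mon) (Wed,Fri,Tue) (Wed,Fri,Wed) (Wed,Fri,Thu) (Wed,Fri,Fri) (Thu,Fri,Mon) (Thu,Fri,Tue) (Thu,Fri,Wed) (Thu,Fri,Thu) (Thu,Fri,Fri) — 30.
Build=Tue: (Wed,Thu,Mon) (Wed,Thu,Tue) (Wed,Thu,Wed) (Wed,Thu,Thu) (Wed,Thu,Fri) (Wed,Fri,Mon) (Wed,Fri,Tue) (Wed,Fri,Wed) (Wed,Fri,Thu) (Wed,Fri,Fri) (Thu,Fri,Mon) (Thu,Fri,Tue) (Thu,Fri,Wed) (Thu,Fri,Thu) (Thu,Fri,Fri) — 15.
Build=Wed: (Thu,Fri,Mon) (Thu,Fri,Tue) (Thu,Fri,Wed) (Thu,Fri,Thu) (Thu,Fri,Fri) — 5.
Summing: 30 + 15 + 5 = 50.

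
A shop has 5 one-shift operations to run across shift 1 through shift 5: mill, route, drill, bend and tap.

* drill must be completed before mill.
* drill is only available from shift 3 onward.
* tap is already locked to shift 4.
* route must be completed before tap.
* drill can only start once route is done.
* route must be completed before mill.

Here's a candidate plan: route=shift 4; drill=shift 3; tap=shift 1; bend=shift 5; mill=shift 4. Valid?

route must be completed before tap — violated.
tap is already locked to shift 4 — violated.
drill is only available from shift 3 onward — holds.
drill must be completed before mill — holds.
drill can only start once route is done — violated.
route must be completed before mill — violated.

No. route must be completed before tap is not satisfied.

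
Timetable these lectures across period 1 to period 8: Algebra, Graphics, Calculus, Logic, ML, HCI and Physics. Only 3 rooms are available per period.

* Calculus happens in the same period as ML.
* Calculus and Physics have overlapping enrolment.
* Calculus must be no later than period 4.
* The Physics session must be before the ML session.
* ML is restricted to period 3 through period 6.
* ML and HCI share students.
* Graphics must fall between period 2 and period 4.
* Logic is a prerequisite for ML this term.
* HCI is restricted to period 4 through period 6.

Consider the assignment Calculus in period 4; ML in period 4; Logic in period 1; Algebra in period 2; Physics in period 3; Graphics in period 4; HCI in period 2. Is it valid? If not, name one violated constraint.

Invalid. HCI is restricted to period 4 through period 6.

The Physics session must be before the ML session — holds.
Calculus must be no later than period 4 — holds.
Calculus and Physics have overlapping enrolment — holds.
HCI is restricted to period 4 through period 6 — violated.
Calculus happens in the same period as ML — holds.
Graphics must fall between period 2 and period 4 — holds.
Logic is a prerequisite for ML this term — holds.
ML and HCI share students — holds.
ML is restricted to period 3 through period 6 — holds.
Only 3 rooms are available per period — holds.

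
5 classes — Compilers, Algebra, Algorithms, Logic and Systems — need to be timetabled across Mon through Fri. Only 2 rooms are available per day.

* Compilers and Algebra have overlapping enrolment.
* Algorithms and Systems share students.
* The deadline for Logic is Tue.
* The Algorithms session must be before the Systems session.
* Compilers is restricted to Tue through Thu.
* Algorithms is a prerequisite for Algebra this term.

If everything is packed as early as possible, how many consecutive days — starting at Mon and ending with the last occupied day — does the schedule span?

The precedence chain requires at least 2 distinct days.
With at most 2 per day and 5 classes, at least 3 days are needed.
3 works (last occupied day: Wed): for example Compilers -> Tue; Systems -> Tue; Algorithms -> Mon; Algebra -> Wed; Logic -> Mon.

3 days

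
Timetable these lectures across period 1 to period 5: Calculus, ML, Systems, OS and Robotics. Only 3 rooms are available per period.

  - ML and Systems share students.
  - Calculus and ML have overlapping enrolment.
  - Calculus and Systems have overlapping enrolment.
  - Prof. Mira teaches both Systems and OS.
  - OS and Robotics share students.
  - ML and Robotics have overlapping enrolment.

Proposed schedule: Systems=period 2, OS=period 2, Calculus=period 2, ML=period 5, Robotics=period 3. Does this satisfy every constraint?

No — it violates: Calculus and Systems have overlapping enrolment

ML and Robotics have overlapping enrolment — holds.
OS and Robotics share students — holds.
Calculus and Systems have overlapping enrolment — violated.
Prof. Mira teaches both Systems and OS — violated.
Calculus and ML have overlapping enrolment — holds.
ML and Systems share students — holds.
Only 3 rooms are available per period — holds.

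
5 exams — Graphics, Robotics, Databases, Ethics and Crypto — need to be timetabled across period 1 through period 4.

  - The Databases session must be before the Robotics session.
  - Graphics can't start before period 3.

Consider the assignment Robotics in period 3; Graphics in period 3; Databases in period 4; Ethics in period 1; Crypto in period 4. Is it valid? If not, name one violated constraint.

Invalid. The Databases session must be before the Robotics session.

Graphics can't start before period 3 — holds.
The Databases session must be before the Robotics session — violated.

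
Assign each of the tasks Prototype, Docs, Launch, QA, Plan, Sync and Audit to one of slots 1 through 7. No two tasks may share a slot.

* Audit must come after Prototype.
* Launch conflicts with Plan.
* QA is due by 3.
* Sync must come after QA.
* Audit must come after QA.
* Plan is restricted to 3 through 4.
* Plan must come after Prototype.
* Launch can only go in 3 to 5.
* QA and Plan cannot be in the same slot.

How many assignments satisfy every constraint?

58

Splitting on Prototype: it can be 1 (26), 2 (26), 3 (6). Listing each branch's schedules as (Docs, Launch, QA, Plan, Sync, Audit):
Prototype=1: (2,5,3,4,6,7) (2,5,3,4,7,6) (3,5,2,4,6,7) (3,5,2,4,7,6) (4,5,2,3,6,7) (4,5,2,3,7,6) (5,3,2,4,6,7) (5,3,2,4,7,6) (5,4,2,3,6,7) (5,4,2,3,7,6) (6,3,2,4,5,7) (6,3,2,4,7,5) (6,4,2,3,5,7) (6,4,2,3,7,5) (6,5,2,3,4,7) (6,5,2,3,7,4) (6,5,2,4,3,7) (6,5,2,4,7,3) (7,3,2,4,5,6) (7,3,2,4,6,5) (7,4,2,3,5,6) (7,4,2,3,6,5) (7,5,2,3,4,6) (7,5,2,3,6,4) (7,5,2,4,3,6) (7,5,2,4,6,3) — 26.
Prototype=2: (1,5,3,4,6,7) (1,5,3,4,7,6) (3,5,1,4,6,7) (3,5,1,4,7,6) (4,5,1,3,6,7) (4,5,1,3,7,6) (5,3,1,4,6,7) (5,3,1,4,7,6) (5,4,1,3,6,7) (5,4,1,3,7,6) (6,3,1,4,5,7) (6,3,1,4,7,5) (6,4,1,3,5,7) (6,4,1,3,7,5) (6,5,1,3,4,7) (6,5,1,3,7,4) (6,5,1,4,3,7) (6,5,1,4,7,3) (7,3,1,4,5,6) (7,3,1,4,6,5) (7,4,1,3,5,6) (7,4,1,3,6,5) (7,5,1,3,4,6) (7,5,1,3,6,4) (7,5,1,4,3,6) (7,5,1,4,6,3) — 26.
Prototype=3: (1,5,2,4,6,7) (1,5,2,4,7,6) (2,5,1,4,6,7) (2,5,1,4,7,6) (6,5,1,4,2,7) (7,5,1,4,2,6) — 6.
Summing: 26 + 26 + 6 = 58.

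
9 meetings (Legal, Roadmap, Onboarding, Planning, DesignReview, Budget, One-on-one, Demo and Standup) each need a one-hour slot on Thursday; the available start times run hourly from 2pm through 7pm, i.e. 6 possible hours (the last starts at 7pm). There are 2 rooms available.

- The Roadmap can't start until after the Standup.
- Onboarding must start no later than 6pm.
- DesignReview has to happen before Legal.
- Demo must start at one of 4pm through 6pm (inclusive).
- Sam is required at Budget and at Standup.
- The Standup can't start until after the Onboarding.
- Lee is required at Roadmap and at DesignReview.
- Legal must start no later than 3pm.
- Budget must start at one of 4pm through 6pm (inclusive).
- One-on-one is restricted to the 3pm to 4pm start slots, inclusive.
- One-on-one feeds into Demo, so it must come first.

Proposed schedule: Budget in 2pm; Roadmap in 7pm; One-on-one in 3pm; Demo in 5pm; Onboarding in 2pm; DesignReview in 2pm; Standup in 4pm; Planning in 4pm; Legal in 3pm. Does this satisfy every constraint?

The Standup can't start until after the Onboarding — holds.
Budget must start at one of 4pm through 6pm (inclusive) — violated.
Onboarding must start no later than 6pm — holds.
Lee is required at Roadmap and at DesignReview — holds.
The Roadmap can't start until after the Standup — holds.
Legal must start no later than 3pm — holds.
There are 2 rooms available — violated.
Sam is required at Budget and at Standup — holds.
Demo must start at one of 4pm through 6pm (inclusive) — holds.
One-on-one feeds into Demo, so it must come first — holds.
DesignReview has to happen before Legal — holds.
One-on-one is restricted to the 3pm to 4pm start slots, inclusive — holds.

No. Budget must start at one of 4pm through 6pm (inclusive) is not satisfied.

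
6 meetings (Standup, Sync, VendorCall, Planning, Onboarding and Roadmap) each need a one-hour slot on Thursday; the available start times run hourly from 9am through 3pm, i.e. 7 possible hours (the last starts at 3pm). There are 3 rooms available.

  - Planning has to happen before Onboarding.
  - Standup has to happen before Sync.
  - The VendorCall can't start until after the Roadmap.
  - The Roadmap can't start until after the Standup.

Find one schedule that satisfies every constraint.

Onboarding -> 10am; Standup -> 9am; VendorCall -> 11am; Roadmap -> 10am; Sync -> 10am; Planning -> 9am

Checking: Roadmap(10am) before VendorCall(11am); Standup(9am) before Roadmap(10am); Planning(9am) before Onboarding(10am); Standup(9am) before Sync(10am); max 3 per hour (cap 3).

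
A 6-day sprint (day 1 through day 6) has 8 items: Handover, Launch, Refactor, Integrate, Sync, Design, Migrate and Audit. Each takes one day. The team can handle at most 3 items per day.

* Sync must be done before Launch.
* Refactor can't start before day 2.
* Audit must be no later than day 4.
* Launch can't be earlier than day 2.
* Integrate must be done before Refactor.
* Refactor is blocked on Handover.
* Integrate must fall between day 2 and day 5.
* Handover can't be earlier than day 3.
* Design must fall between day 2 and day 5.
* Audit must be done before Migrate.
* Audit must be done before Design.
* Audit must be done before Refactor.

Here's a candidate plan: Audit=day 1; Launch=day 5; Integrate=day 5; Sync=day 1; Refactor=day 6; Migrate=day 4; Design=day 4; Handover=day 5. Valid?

Launch can't be earlier than day 2 — holds.
Audit must be done before Refactor — holds.
Refactor can't start before day 2 — holds.
Audit must be done before Migrate — holds.
Design must fall between day 2 and day 5 — holds.
Refactor is blocked on Handover — holds.
Sync must be done before Launch — holds.
Handover can't be earlier than day 3 — holds.
The team can handle at most 3 items per day — holds.
Audit must be no later than day 4 — holds.
Integrate must be done before Refactor — holds.
Audit must be done before Design — holds.
Integrate must fall between day 2 and day 5 — holds.

Valid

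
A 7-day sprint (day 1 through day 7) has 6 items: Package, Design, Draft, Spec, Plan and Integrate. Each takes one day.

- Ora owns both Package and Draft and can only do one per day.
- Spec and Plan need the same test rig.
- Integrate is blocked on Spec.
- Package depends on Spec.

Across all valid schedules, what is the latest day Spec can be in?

Downstream work caps Spec at day 6.
Spec at day 6 is achievable: Design in day 1, Spec in day 6, Plan in day 1, Integrate in day 7, Draft in day 1, Package in day 7.

day 6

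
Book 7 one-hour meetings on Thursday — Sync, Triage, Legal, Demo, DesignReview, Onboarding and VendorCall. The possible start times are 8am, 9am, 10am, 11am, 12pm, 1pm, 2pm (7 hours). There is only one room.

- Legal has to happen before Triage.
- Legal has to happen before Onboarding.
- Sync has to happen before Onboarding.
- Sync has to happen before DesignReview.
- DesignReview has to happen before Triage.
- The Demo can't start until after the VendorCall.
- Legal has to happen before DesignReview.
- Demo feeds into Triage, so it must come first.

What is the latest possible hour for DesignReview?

1pm

Precedence pushes DesignReview to at least 9am; downstream work caps DesignReview at 1pm.
DesignReview at 1pm is achievable: Sync=9am, Triage=2pm, Demo=11am, Onboarding=12pm, VendorCall=10am, DesignReview=1pm, Legal=8am.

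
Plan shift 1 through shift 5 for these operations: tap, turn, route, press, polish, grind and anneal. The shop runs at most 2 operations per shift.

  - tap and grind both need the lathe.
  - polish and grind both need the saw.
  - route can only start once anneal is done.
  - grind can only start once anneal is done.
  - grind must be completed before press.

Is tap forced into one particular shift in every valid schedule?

No

tap can be shift 1 (e.g. press in shift 3; turn in shift 3; route in shift 2; polish in shift 4; grind in shift 2; tap in shift 1; anneal in shift 1) or shift 2 (e.g. press -> shift 4; tap -> shift 2; anneal -> shift 1; grind -> shift 3; route -> shift 2; polish -> shift 4; turn -> shift 1).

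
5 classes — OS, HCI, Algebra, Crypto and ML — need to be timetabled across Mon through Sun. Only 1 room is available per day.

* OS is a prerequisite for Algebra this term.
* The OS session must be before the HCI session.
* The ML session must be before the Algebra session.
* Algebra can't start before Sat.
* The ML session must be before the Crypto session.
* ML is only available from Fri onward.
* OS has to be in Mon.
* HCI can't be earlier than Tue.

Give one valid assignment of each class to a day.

Algebra=Sat, HCI=Tue, OS=Mon, Crypto=Sun, ML=Fri

Checking: ML(Fri) before Crypto(Sun); OS(Mon) before Algebra(Sat); OS(Mon) before HCI(Tue); ML(Fri) before Algebra(Sat); Algebra=Sat in [Sat,Sun]; OS=Mon in [Mon,Mon]; HCI=Tue in [Tue,Sun]; ML=Fri in [Fri,Sun]; max 1 per day (cap 1).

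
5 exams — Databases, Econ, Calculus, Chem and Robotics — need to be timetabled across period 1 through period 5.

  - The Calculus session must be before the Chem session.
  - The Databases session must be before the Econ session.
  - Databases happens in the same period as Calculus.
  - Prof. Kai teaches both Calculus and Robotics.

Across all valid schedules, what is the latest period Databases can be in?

period 4

Downstream work caps Databases at period 4.
Databases at period 4 is achievable: Robotics in period 1, Databases in period 4, Chem in period 5, Econ in period 5, Calculus in period 4.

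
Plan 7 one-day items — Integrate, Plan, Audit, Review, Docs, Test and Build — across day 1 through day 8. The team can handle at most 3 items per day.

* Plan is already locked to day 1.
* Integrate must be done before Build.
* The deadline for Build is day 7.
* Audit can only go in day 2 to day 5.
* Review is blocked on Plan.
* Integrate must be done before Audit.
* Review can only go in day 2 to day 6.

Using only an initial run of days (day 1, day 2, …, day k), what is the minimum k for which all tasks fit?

The precedence chain requires at least 2 distinct days.
With at most 3 per day and 7 tasks, at least 3 days are needed.
3 works (last occupied day: day 3): for example Plan -> day 1, Audit -> day 2, Integrate -> day 1, Docs -> day 1, Test -> day 3, Build -> day 2, Review -> day 2.

3 days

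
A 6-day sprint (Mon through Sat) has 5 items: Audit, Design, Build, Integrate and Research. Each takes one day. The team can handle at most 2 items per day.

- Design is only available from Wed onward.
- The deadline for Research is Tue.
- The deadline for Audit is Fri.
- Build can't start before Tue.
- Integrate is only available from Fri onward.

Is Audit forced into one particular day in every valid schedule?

No

Audit can be Mon (e.g. Integrate=Fri; Research=Mon; Build=Tue; Audit=Mon; Design=Wed) or Tue (e.g. Design in Wed; Integrate in Fri; Research in Mon; Audit in Tue; Build in Tue).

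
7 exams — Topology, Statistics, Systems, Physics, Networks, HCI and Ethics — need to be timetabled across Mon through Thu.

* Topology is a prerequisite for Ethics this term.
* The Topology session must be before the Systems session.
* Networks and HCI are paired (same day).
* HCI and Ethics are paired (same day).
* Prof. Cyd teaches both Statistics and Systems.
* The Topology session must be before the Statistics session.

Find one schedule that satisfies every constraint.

Systems in Wed, Topology in Mon, Networks in Tue, Statistics in Tue, Physics in Mon, Ethics in Tue, HCI in Tue

Checking: Topology(Mon) before Systems(Wed); Topology(Mon) before Ethics(Tue); Topology(Mon) before Statistics(Tue); Statistics(Tue) != Systems(Wed); Networks = HCI = Tue; HCI = Ethics = Tue.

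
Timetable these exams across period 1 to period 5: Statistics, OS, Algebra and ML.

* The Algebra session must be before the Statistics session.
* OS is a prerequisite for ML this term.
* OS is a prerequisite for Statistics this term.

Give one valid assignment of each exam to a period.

OS=period 1, ML=period 2, Algebra=period 1, Statistics=period 2

Checking: Algebra(period 1) before Statistics(period 2); OS(period 1) before Statistics(period 2); OS(period 1) before ML(period 2).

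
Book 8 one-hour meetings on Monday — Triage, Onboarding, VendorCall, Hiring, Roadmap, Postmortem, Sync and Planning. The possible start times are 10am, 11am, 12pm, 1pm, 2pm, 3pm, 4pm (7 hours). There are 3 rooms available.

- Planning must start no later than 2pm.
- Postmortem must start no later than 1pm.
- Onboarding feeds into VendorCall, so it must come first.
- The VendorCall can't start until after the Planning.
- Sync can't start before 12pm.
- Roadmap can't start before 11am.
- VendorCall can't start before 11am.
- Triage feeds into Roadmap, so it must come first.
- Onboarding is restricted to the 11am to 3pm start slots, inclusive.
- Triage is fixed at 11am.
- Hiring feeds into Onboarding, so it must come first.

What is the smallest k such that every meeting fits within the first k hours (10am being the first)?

3

The precedence chain requires at least 3 distinct hours.
With at most 3 per hour and 8 meetings, at least 3 hours are needed.
3 works (last occupied hour: 12pm): for example VendorCall -> 12pm, Triage -> 11am, Onboarding -> 11am, Planning -> 10am, Postmortem -> 10am, Hiring -> 10am, Roadmap -> 12pm, Sync -> 12pm.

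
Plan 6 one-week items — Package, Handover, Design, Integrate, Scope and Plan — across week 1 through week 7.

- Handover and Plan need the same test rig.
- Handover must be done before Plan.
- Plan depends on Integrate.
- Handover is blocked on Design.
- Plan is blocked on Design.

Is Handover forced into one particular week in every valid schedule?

No

Handover can be week 2 (e.g. Scope in week 1, Design in week 1, Integrate in week 1, Plan in week 3, Package in week 1, Handover in week 2) or week 3 (e.g. Handover=week 3; Plan=week 4; Integrate=week 1; Package=week 1; Design=week 1; Scope=week 1).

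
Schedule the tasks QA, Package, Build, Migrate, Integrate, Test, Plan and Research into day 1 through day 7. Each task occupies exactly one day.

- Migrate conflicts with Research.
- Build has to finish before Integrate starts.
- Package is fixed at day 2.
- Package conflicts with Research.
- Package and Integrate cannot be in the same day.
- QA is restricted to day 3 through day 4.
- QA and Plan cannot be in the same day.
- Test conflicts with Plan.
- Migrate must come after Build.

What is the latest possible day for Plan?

day 7

Plan at day 7 is achievable: Plan=day 7, Integrate=day 3, Research=day 1, Build=day 1, Package=day 2, Test=day 1, QA=day 3, Migrate=day 2.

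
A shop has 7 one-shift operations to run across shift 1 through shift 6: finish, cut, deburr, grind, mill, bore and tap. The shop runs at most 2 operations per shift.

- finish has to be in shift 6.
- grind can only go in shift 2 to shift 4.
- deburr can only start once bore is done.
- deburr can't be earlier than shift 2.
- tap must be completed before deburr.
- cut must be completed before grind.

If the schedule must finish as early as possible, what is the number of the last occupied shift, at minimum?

shift 6

The precedence chain requires at least 2 distinct shifts.
With at most 2 per shift and 7 operations, at least 4 shifts are needed.
finish can't be placed before shift 6, so the schedule must run through at least shift 6.
6 works (last occupied shift: shift 6): for example deburr=shift 3; finish=shift 6; cut=shift 1; grind=shift 2; tap=shift 2; mill=shift 3; bore=shift 1.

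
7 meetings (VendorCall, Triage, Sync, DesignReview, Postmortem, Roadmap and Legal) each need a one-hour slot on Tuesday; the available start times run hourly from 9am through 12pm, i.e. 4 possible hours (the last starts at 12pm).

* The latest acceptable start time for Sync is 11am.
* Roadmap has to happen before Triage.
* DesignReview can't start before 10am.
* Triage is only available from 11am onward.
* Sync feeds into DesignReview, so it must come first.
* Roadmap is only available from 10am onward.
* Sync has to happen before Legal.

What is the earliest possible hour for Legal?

10am

Precedence pushes Legal to at least 10am.
Legal at 10am is achievable: Postmortem -> 9am, Triage -> 11am, Sync -> 9am, Roadmap -> 10am, DesignReview -> 10am, VendorCall -> 9am, Legal -> 10am.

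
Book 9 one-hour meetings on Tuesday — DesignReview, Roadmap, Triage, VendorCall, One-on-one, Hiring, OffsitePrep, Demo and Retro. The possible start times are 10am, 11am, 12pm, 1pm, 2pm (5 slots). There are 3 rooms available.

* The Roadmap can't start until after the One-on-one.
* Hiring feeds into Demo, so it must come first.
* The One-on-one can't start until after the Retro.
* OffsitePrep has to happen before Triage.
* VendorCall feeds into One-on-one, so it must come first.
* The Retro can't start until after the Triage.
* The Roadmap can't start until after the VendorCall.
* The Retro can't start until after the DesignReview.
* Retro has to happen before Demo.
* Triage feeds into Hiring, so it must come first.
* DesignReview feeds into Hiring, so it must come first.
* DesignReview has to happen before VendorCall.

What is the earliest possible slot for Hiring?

12pm

Precedence pushes Hiring to at least 12pm; downstream work caps Hiring at 1pm.
Hiring at 12pm is achievable: VendorCall=11am, DesignReview=10am, OffsitePrep=10am, Roadmap=2pm, Demo=1pm, One-on-one=1pm, Retro=12pm, Triage=11am, Hiring=12pm.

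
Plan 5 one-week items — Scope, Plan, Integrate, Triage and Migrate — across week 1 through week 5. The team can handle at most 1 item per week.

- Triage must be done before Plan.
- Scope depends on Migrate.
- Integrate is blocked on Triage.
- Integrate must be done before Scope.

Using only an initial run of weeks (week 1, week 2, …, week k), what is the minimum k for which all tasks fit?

5

The precedence chain requires at least 3 distinct weeks.
With at most 1 per week and 5 tasks, at least 5 weeks are needed.
5 works (last occupied week: week 5): for example Plan -> week 5; Migrate -> week 3; Integrate -> week 2; Triage -> week 1; Scope -> week 4.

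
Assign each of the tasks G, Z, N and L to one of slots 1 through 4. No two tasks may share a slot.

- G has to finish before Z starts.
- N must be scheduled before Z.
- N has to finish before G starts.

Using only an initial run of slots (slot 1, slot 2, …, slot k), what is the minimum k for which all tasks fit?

The precedence chain requires at least 3 distinct slots.
With at most 1 per slot and 4 tasks, at least 4 slots are needed.
4 works (last occupied slot: 4): for example N in 1, Z in 3, L in 4, G in 2.

4 slots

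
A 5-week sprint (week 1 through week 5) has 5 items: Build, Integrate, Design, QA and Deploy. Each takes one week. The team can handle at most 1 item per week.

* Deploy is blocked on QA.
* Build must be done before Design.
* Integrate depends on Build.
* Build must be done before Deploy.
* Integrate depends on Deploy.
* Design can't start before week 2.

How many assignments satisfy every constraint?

Splitting on Build: it can be week 1 (4), week 2 (3). Listing each branch's schedules as (Integrate, Design, QA, Deploy) by week number:
Build=week 1: (4,5,2,3) (5,2,3,4) (5,3,2,4) (5,4,2,3) — 4.
Build=week 2: (4,5,1,3) (5,3,1,4) (5,4,1,3) — 3.
Summing: 4 + 3 = 7.

7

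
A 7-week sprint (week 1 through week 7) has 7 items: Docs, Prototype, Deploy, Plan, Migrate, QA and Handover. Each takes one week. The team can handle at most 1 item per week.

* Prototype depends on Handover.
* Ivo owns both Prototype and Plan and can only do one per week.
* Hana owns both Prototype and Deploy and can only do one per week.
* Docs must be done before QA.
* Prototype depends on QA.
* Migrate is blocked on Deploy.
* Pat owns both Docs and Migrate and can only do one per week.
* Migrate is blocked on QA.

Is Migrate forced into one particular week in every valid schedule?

Migrate can be week 4 (e.g. Plan=week 7, Prototype=week 6, Handover=week 5, Docs=week 1, Deploy=week 3, QA=week 2, Migrate=week 4) or week 5 (e.g. Deploy=week 3; Docs=week 1; QA=week 2; Migrate=week 5; Plan=week 7; Prototype=week 6; Handover=week 4).

No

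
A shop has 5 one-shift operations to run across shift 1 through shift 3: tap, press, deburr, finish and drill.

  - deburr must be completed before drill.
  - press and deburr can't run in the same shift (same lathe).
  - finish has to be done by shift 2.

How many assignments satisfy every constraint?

36

Splitting on tap: it can be shift 1 (12), shift 2 (12), shift 3 (12). Listing each branch's schedules as (press, deburr, finish, drill) by shift number:
tap=shift 1: (1,2,1,3) (1,2,2,3) (2,1,1,2) (2,1,1,3) (2,1,2,2) (2,1,2,3) (3,1,1,2) (3,1,1,3) (3,1,2,2) (3,1,2,3) (3,2,1,3) (3,2,2,3) — 12.
tap=shift 2: (1,2,1,3) (1,2,2,3) (2,1,1,2) (2,1,1,3) (2,1,2,2) (2,1,2,3) (3,1,1,2) (3,1,1,3) (3,1,2,2) (3,1,2,3) (3,2,1,3) (3,2,2,3) — 12.
tap=shift 3: (1,2,1,3) (1,2,2,3) (2,1,1,2) (2,1,1,3) (2,1,2,2) (2,1,2,3) (3,1,1,2) (3,1,1,3) (3,1,2,2) (3,1,2,3) (3,2,1,3) (3,2,2,3) — 12.
Summing: 12 + 12 + 12 = 36.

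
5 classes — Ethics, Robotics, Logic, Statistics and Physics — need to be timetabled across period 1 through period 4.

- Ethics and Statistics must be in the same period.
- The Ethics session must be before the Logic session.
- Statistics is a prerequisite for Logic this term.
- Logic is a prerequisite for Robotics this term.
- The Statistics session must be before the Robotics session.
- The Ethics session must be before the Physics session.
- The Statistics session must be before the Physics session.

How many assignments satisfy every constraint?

11

Splitting on Ethics: it can be period 1 (9), period 2 (2). Listing each branch's schedules as (Robotics, Logic, Statistics, Physics) by period number:
Ethics=period 1: (3,2,1,2) (3,2,1,3) (3,2,1,4) (4,2,1,2) (4,2,1,3) (4,2,1,4) (4,3,1,2) (4,3,1,3) (4,3,1,4) — 9.
Ethics=period 2: (4,3,2,3) (4,3,2,4) — 2.
Summing: 9 + 2 = 11.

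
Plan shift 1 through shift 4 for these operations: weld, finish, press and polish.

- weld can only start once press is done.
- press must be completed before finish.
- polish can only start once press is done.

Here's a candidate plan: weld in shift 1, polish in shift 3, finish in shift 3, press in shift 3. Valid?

polish can only start once press is done — violated.
weld can only start once press is done — violated.
press must be completed before finish — violated.

Invalid. weld can only start once press is done.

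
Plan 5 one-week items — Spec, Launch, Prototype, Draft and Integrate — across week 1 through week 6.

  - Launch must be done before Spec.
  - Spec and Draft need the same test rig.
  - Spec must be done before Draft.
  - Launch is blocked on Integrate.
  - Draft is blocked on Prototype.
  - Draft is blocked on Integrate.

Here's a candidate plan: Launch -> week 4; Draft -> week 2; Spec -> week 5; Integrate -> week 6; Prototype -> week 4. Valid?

No — it violates: Draft is blocked on Integrate

Launch is blocked on Integrate — violated.
Spec and Draft need the same test rig — holds.
Draft is blocked on Prototype — violated.
Spec must be done before Draft — violated.
Draft is blocked on Integrate — violated.
Launch must be done before Spec — holds.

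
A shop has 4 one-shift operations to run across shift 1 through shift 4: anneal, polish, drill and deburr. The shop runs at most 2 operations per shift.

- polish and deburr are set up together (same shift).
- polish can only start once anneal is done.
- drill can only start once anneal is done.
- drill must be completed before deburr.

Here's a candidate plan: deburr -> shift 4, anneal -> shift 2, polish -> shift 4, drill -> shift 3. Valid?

polish and deburr are set up together (same shift) — holds.
The shop runs at most 2 operations per shift — holds.
polish can only start once anneal is done — holds.
drill must be completed before deburr — holds.
drill can only start once anneal is done — holds.

Yes, all constraints hold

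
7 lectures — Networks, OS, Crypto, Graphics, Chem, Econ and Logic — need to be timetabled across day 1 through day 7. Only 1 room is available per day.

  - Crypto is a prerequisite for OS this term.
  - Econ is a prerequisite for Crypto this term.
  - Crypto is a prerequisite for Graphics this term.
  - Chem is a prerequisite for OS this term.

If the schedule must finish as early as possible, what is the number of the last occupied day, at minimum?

day 7

The precedence chain requires at least 3 distinct days.
With at most 1 per day and 7 lectures, at least 7 days are needed.
7 works (last occupied day: day 7): for example Networks=day 6; Econ=day 1; Graphics=day 5; Crypto=day 2; Chem=day 3; OS=day 4; Logic=day 7.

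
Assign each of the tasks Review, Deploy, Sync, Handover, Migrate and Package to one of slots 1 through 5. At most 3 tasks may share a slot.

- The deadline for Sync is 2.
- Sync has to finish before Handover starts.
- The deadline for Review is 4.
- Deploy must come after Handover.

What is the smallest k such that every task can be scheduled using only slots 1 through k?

3

The precedence chain requires at least 3 distinct slots.
With at most 3 per slot and 6 tasks, at least 2 slots are needed.
3 works (last occupied slot: 3): for example Sync -> 1, Review -> 1, Migrate -> 1, Package -> 2, Deploy -> 3, Handover -> 2.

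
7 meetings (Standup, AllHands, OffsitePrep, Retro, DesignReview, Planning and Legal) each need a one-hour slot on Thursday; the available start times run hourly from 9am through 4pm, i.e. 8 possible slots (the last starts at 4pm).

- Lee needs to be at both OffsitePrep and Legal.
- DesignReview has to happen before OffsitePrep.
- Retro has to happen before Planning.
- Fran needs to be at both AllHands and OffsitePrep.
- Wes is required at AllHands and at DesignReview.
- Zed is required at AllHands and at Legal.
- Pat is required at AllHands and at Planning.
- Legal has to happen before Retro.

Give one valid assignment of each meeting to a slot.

DesignReview -> 9am; Planning -> 11am; Retro -> 10am; OffsitePrep -> 10am; AllHands -> 12pm; Standup -> 9am; Legal -> 9am

Checking: Legal(9am) before Retro(10am); DesignReview(9am) before OffsitePrep(10am); Retro(10am) before Planning(11am); AllHands(12pm) != DesignReview(9am); AllHands(12pm) != Planning(11am); OffsitePrep(10am) != Legal(9am); AllHands(12pm) != OffsitePrep(10am); AllHands(12pm) != Legal(9am).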